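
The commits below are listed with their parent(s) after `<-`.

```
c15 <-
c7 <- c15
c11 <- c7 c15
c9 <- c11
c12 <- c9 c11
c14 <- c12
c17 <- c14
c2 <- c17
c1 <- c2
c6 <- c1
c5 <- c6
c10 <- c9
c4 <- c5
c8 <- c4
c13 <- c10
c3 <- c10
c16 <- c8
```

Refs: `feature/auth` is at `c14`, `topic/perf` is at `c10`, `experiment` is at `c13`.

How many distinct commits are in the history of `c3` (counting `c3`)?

Walking parent pointers from c3: reachable set = {c10, c11, c15, c3, c7, c9}.
That is 6 commits.

6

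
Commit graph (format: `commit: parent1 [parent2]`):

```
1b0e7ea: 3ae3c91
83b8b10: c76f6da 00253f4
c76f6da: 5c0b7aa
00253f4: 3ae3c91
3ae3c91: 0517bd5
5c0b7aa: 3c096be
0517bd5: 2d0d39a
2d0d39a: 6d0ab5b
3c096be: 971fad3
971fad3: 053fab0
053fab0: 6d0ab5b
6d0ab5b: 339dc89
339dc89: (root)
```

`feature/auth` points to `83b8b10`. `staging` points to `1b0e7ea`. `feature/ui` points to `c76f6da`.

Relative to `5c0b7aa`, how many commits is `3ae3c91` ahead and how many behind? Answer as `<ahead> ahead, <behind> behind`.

3 ahead, 4 behind

Reachable from 3ae3c91: {0517bd5, 2d0d39a, 339dc89, 3ae3c91, 6d0ab5b}.
Reachable from 5c0b7aa: {053fab0, 339dc89, 3c096be, 5c0b7aa, 6d0ab5b, 971fad3}.
Only in 3ae3c91's history (ahead): {0517bd5, 2d0d39a, 3ae3c91} — 3.
Only in 5c0b7aa's history (behind): {053fab0, 3c096be, 5c0b7aa, 971fad3} — 4.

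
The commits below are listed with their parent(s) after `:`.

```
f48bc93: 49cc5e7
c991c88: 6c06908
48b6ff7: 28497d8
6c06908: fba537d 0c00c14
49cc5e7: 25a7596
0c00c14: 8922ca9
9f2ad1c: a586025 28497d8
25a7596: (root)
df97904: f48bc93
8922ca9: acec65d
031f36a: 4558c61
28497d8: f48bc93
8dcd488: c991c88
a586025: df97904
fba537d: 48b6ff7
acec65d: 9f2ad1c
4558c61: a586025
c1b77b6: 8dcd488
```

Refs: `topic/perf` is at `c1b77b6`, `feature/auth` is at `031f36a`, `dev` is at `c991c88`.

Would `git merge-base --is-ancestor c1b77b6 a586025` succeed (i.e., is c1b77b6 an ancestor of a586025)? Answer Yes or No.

Ancestors of a586025: {25a7596, 49cc5e7, a586025, df97904, f48bc93}.
c1b77b6 is not in that set, so it is not an ancestor of a586025.

No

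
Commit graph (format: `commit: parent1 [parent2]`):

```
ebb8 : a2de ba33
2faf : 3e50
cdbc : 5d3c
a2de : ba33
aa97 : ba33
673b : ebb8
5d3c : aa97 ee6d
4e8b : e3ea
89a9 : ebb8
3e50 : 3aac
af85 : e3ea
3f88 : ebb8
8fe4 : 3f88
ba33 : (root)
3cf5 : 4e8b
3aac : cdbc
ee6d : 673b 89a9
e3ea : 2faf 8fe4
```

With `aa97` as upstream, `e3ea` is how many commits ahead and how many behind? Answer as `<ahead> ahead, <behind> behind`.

13 ahead, 0 behind

Reachable from e3ea: {2faf, 3aac, 3e50, 3f88, 5d3c, 673b, 89a9, 8fe4, a2de, aa97, ba33, cdbc, e3ea, ebb8, ee6d}.
Reachable from aa97: {aa97, ba33}.
Only in e3ea's history (ahead): {2faf, 3aac, 3e50, 3f88, 5d3c, 673b, 89a9, 8fe4, a2de, cdbc, e3ea, ebb8, ee6d} — 13.
Only in aa97's history (behind): {} — 0.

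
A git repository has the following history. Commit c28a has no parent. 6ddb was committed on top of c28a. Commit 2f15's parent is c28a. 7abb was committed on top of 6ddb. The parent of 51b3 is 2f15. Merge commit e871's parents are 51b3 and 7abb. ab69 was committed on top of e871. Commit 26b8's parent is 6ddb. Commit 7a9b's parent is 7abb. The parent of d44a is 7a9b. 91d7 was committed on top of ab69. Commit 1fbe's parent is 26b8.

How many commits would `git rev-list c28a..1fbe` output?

Reachable from 1fbe: {1fbe, 26b8, 6ddb, c28a}.
Reachable from c28a: {c28a}.
In 1fbe's history but not c28a's: {1fbe, 26b8, 6ddb} — 3 commits.

3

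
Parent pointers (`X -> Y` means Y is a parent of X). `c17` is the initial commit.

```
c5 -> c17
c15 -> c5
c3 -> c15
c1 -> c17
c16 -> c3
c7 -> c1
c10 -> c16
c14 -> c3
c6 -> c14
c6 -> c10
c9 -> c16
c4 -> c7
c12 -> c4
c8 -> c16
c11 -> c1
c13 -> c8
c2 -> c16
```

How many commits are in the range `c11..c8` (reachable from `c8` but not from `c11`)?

Reachable from c8: {c15, c16, c17, c3, c5, c8}.
Reachable from c11: {c1, c11, c17}.
In c8's history but not c11's: {c15, c16, c3, c5, c8} — 5 commits.

5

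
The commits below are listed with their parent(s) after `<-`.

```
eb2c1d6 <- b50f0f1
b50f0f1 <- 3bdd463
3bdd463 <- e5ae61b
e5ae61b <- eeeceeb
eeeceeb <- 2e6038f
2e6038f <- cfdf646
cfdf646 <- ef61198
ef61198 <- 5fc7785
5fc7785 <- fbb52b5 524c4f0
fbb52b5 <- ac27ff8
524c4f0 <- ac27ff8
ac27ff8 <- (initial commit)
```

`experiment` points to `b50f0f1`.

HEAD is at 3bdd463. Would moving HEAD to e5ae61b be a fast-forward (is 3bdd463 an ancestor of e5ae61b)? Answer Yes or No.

A fast-forward from 3bdd463 to e5ae61b is possible iff 3bdd463 is an ancestor of e5ae61b.
Ancestors of e5ae61b: {2e6038f, 524c4f0, 5fc7785, ac27ff8, cfdf646, e5ae61b, eeeceeb, ef61198, fbb52b5}.
3bdd463 is not among them, so fast-forward is not possible.

No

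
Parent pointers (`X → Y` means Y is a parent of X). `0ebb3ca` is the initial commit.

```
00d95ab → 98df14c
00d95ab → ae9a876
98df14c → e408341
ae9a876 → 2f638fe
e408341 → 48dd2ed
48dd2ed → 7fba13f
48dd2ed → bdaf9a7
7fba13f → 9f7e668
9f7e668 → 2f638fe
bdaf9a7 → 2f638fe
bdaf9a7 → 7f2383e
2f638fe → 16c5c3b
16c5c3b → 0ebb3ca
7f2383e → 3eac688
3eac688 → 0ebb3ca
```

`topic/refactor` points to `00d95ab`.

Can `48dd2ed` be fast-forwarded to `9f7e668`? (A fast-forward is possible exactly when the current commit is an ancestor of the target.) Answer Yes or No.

A fast-forward from 48dd2ed to 9f7e668 is possible iff 48dd2ed is an ancestor of 9f7e668.
Ancestors of 9f7e668: {0ebb3ca, 16c5c3b, 2f638fe, 9f7e668}.
48dd2ed is not among them, so fast-forward is not possible.

No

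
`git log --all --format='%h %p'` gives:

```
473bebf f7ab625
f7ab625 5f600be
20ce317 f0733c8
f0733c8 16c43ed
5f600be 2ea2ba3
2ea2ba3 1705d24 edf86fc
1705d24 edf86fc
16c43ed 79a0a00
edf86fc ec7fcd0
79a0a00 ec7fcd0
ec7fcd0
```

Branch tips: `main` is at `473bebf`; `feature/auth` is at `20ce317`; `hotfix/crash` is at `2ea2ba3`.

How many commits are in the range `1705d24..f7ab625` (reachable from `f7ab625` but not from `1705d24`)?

3

Reachable from f7ab625: {1705d24, 2ea2ba3, 5f600be, ec7fcd0, edf86fc, f7ab625}.
Reachable from 1705d24: {1705d24, ec7fcd0, edf86fc}.
In f7ab625's history but not 1705d24's: {2ea2ba3, 5f600be, f7ab625} — 3 commits.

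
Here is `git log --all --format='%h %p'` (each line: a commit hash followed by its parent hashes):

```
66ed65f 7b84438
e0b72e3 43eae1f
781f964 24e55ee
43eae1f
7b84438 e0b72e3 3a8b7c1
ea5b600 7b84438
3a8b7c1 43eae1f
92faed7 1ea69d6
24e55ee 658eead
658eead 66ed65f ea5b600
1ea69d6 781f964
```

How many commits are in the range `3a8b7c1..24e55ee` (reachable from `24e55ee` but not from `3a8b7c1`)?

Reachable from 24e55ee: {24e55ee, 3a8b7c1, 43eae1f, 658eead, 66ed65f, 7b84438, e0b72e3, ea5b600}.
Reachable from 3a8b7c1: {3a8b7c1, 43eae1f}.
In 24e55ee's history but not 3a8b7c1's: {24e55ee, 658eead, 66ed65f, 7b84438, e0b72e3, ea5b600} — 6 commits.

6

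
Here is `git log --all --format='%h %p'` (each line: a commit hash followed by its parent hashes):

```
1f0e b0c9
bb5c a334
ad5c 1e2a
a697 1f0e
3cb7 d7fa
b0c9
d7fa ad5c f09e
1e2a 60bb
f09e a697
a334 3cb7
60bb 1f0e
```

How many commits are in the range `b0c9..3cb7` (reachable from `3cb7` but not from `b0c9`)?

8

Reachable from 3cb7: {1e2a, 1f0e, 3cb7, 60bb, a697, ad5c, b0c9, d7fa, f09e}.
Reachable from b0c9: {b0c9}.
In 3cb7's history but not b0c9's: {1e2a, 1f0e, 3cb7, 60bb, a697, ad5c, d7fa, f09e} — 8 commits.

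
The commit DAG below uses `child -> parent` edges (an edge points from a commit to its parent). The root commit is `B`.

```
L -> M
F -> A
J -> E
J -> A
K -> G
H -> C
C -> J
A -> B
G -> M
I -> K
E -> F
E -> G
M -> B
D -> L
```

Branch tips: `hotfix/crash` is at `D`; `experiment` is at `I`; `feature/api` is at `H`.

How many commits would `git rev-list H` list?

9

Walking parent pointers from H: reachable set = {A, B, C, E, F, G, H, J, M}.
That is 9 commits.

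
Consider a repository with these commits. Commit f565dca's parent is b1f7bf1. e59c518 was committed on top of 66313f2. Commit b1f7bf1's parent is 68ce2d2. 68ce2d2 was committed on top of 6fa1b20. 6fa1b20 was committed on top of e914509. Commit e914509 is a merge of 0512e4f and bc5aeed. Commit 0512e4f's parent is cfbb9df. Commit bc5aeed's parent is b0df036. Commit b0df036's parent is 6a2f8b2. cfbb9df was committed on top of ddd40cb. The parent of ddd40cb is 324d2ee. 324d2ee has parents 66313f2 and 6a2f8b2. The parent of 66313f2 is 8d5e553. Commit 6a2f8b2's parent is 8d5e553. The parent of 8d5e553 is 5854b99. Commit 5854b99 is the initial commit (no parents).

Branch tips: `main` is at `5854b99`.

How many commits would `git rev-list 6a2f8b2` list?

Walking parent pointers from 6a2f8b2: reachable set = {5854b99, 6a2f8b2, 8d5e553}.
That is 3 commits.

3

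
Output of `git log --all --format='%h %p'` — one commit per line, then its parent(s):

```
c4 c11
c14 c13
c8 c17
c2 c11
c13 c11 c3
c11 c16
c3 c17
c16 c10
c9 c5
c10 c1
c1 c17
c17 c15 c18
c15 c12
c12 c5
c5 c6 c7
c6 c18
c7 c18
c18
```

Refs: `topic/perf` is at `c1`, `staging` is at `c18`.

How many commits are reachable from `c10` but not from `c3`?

Reachable from c10: {c1, c10, c12, c15, c17, c18, c5, c6, c7}.
Reachable from c3: {c12, c15, c17, c18, c3, c5, c6, c7}.
In c10's history but not c3's: {c1, c10} — 2 commits.

2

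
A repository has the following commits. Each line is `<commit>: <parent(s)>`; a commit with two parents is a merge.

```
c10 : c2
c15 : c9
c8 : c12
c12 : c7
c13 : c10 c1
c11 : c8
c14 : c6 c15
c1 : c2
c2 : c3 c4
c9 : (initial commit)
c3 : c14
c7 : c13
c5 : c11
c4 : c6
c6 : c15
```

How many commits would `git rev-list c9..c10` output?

Reachable from c10: {c10, c14, c15, c2, c3, c4, c6, c9}.
Reachable from c9: {c9}.
In c10's history but not c9's: {c10, c14, c15, c2, c3, c4, c6} — 7 commits.

7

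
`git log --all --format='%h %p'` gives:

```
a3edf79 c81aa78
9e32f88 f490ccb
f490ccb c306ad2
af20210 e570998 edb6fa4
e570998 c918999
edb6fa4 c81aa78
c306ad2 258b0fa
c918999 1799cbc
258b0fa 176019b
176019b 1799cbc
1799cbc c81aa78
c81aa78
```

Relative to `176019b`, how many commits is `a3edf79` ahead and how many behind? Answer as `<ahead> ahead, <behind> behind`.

1 ahead, 2 behind

Reachable from a3edf79: {a3edf79, c81aa78}.
Reachable from 176019b: {176019b, 1799cbc, c81aa78}.
Only in a3edf79's history (ahead): {a3edf79} — 1.
Only in 176019b's history (behind): {176019b, 1799cbc} — 2.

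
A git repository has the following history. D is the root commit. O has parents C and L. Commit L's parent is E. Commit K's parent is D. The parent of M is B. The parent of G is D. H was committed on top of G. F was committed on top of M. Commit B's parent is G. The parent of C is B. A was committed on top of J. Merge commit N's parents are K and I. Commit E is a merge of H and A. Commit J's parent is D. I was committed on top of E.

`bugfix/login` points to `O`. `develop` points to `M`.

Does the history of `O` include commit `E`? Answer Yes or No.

Ancestors of O (commits reachable by following parents): {A, B, C, D, E, G, H, J, L, O}.
E is in that set, so it is an ancestor of O.

Yes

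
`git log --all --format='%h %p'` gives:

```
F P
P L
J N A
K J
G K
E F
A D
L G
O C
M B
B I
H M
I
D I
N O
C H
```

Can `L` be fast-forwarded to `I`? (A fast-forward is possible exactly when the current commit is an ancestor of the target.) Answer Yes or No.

No

A fast-forward from L to I is possible iff L is an ancestor of I.
Ancestors of I: {I}.
L is not among them, so fast-forward is not possible.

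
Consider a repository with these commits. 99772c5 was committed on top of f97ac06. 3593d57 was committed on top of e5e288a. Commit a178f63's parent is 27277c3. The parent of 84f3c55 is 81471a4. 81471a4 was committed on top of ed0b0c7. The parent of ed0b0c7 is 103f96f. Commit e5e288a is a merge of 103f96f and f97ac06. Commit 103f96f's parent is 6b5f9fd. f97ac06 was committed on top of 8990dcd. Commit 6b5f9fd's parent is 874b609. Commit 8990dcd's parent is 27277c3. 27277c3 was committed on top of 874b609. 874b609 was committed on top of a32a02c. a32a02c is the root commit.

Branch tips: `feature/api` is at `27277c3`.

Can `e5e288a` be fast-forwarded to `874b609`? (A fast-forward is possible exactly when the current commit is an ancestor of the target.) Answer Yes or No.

A fast-forward from e5e288a to 874b609 is possible iff e5e288a is an ancestor of 874b609.
Ancestors of 874b609: {874b609, a32a02c}.
e5e288a is not among them, so fast-forward is not possible.

No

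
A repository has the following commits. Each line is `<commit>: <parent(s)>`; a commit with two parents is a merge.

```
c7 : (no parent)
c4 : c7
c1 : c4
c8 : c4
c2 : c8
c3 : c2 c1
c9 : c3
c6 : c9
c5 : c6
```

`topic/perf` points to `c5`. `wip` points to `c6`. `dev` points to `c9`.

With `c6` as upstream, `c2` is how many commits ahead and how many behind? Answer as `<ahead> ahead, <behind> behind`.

0 ahead, 4 behind

Reachable from c2: {c2, c4, c7, c8}.
Reachable from c6: {c1, c2, c3, c4, c6, c7, c8, c9}.
Only in c2's history (ahead): {} — 0.
Only in c6's history (behind): {c1, c3, c6, c9} — 4.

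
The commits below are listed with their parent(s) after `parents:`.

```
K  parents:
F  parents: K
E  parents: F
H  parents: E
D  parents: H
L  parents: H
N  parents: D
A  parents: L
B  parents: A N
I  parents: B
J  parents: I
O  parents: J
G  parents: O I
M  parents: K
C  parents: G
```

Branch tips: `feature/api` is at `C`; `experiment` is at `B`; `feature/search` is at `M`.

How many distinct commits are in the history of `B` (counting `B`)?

Walking parent pointers from B: reachable set = {A, B, D, E, F, H, K, L, N}.
That is 9 commits.

9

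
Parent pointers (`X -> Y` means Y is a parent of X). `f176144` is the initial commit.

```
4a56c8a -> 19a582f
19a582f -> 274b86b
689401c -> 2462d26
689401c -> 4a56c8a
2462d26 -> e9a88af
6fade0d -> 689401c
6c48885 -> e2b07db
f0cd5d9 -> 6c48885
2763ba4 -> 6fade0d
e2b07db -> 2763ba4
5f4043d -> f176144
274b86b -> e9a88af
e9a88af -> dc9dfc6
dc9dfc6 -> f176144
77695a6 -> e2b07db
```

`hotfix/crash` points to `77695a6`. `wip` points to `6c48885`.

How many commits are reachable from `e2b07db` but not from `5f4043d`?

10

Reachable from e2b07db: {19a582f, 2462d26, 274b86b, 2763ba4, 4a56c8a, 689401c, 6fade0d, dc9dfc6, e2b07db, e9a88af, f176144}.
Reachable from 5f4043d: {5f4043d, f176144}.
In e2b07db's history but not 5f4043d's: {19a582f, 2462d26, 274b86b, 2763ba4, 4a56c8a, 689401c, 6fade0d, dc9dfc6, e2b07db, e9a88af} — 10 commits.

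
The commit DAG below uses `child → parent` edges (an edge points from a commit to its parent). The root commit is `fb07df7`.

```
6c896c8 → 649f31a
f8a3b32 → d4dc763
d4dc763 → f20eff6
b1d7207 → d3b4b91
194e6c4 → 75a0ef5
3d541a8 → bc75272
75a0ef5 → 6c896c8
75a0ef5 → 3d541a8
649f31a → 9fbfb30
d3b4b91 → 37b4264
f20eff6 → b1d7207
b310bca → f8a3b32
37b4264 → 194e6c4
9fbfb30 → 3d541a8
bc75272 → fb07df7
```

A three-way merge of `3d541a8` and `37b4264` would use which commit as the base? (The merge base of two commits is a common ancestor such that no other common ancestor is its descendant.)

Ancestors of 3d541a8: {3d541a8, bc75272, fb07df7}.
Ancestors of 37b4264: {194e6c4, 37b4264, 3d541a8, 649f31a, 6c896c8, 75a0ef5, 9fbfb30, bc75272, fb07df7}.
Common ancestors: {3d541a8, bc75272, fb07df7}.
Among these, 3d541a8 is not an ancestor of any other common ancestor — it is the merge base.

3d541a8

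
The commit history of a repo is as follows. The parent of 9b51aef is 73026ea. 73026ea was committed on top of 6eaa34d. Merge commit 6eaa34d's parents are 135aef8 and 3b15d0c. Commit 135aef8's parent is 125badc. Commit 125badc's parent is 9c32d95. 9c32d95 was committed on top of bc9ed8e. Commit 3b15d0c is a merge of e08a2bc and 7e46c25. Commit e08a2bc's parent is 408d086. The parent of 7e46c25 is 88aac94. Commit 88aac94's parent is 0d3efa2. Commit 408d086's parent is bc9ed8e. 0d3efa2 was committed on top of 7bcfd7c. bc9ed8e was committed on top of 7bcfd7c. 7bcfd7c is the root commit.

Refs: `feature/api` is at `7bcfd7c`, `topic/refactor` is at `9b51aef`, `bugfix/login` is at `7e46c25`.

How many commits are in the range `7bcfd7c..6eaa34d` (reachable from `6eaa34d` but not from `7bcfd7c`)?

11

Reachable from 6eaa34d: {0d3efa2, 125badc, 135aef8, 3b15d0c, 408d086, 6eaa34d, 7bcfd7c, 7e46c25, 88aac94, 9c32d95, bc9ed8e, e08a2bc}.
Reachable from 7bcfd7c: {7bcfd7c}.
In 6eaa34d's history but not 7bcfd7c's: {0d3efa2, 125badc, 135aef8, 3b15d0c, 408d086, 6eaa34d, 7e46c25, 88aac94, 9c32d95, bc9ed8e, e08a2bc} — 11 commits.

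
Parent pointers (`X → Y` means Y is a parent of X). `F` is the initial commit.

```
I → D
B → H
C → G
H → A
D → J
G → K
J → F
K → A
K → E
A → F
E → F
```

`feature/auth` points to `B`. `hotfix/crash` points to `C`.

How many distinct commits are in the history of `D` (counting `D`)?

Walking parent pointers from D: reachable set = {D, F, J}.
That is 3 commits.

3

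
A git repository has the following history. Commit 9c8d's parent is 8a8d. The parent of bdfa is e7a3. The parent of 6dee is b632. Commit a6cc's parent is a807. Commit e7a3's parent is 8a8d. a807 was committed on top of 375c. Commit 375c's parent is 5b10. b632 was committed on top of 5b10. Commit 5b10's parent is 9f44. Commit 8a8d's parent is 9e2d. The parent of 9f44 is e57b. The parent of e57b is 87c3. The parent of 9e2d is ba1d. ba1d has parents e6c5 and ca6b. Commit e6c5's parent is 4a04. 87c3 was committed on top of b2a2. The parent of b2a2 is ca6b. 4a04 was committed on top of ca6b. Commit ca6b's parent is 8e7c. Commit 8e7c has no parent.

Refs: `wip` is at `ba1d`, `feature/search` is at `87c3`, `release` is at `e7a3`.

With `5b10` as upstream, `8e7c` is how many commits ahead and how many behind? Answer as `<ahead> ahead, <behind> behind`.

0 ahead, 6 behind

Reachable from 8e7c: {8e7c}.
Reachable from 5b10: {5b10, 87c3, 8e7c, 9f44, b2a2, ca6b, e57b}.
Only in 8e7c's history (ahead): {} — 0.
Only in 5b10's history (behind): {5b10, 87c3, 9f44, b2a2, ca6b, e57b} — 6.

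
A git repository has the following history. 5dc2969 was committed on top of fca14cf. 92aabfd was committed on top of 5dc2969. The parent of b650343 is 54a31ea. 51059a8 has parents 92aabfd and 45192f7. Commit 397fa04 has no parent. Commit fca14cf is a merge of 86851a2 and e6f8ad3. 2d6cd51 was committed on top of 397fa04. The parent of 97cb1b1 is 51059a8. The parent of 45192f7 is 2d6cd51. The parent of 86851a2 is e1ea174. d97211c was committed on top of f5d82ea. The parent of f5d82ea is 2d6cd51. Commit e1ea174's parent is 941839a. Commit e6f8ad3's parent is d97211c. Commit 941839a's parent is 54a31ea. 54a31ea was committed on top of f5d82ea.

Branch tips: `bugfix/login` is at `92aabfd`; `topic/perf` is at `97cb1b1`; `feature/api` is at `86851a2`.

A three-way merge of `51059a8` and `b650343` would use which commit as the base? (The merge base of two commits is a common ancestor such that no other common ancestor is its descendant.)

Ancestors of 51059a8: {2d6cd51, 397fa04, 45192f7, 51059a8, 54a31ea, 5dc2969, 86851a2, 92aabfd, 941839a, d97211c, e1ea174, e6f8ad3, f5d82ea, fca14cf}.
Ancestors of b650343: {2d6cd51, 397fa04, 54a31ea, b650343, f5d82ea}.
Common ancestors: {2d6cd51, 397fa04, 54a31ea, f5d82ea}.
Among these, 54a31ea is not an ancestor of any other common ancestor — it is the merge base.

54a31ea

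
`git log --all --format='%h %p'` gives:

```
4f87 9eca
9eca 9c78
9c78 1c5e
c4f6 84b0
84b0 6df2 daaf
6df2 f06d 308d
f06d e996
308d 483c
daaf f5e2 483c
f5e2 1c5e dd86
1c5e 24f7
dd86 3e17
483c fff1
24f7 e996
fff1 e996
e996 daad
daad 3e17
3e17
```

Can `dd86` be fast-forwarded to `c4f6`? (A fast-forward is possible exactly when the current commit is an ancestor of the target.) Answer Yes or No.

A fast-forward from dd86 to c4f6 is possible iff dd86 is an ancestor of c4f6.
Ancestors of c4f6: {1c5e, 24f7, 308d, 3e17, 483c, 6df2, 84b0, c4f6, daad, daaf, dd86, e996, f06d, f5e2, fff1}.
dd86 is among them, so fast-forward is possible.

Yes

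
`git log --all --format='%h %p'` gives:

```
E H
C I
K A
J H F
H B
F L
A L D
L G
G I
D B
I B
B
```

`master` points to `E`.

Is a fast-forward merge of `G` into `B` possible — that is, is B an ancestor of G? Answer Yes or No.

A fast-forward from B to G is possible iff B is an ancestor of G.
Ancestors of G: {B, G, I}.
B is among them, so fast-forward is possible.

Yes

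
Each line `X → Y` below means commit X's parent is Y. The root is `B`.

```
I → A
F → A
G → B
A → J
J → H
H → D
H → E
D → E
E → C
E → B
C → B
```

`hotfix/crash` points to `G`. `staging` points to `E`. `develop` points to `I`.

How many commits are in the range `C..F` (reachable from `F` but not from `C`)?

Reachable from F: {A, B, C, D, E, F, H, J}.
Reachable from C: {B, C}.
In F's history but not C's: {A, D, E, F, H, J} — 6 commits.

6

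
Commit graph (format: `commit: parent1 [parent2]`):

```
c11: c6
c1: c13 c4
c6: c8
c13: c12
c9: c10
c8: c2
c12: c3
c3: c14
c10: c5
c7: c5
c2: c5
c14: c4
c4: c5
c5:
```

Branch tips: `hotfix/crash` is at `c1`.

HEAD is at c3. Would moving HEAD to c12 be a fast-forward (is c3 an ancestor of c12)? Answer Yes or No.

A fast-forward from c3 to c12 is possible iff c3 is an ancestor of c12.
Ancestors of c12: {c12, c14, c3, c4, c5}.
c3 is among them, so fast-forward is possible.

Yes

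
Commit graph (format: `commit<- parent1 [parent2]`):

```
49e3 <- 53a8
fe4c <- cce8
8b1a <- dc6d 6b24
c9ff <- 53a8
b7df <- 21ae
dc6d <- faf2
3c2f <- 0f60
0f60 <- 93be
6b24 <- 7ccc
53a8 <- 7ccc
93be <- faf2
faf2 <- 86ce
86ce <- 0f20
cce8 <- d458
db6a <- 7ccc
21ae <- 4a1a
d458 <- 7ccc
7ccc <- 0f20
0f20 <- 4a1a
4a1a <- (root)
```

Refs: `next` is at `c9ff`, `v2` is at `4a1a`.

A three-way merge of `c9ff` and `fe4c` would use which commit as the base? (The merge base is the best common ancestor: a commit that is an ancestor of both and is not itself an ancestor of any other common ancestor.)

7ccc

Ancestors of c9ff: {0f20, 4a1a, 53a8, 7ccc, c9ff}.
Ancestors of fe4c: {0f20, 4a1a, 7ccc, cce8, d458, fe4c}.
Common ancestors: {0f20, 4a1a, 7ccc}.
Among these, 7ccc is not an ancestor of any other common ancestor — it is the merge base.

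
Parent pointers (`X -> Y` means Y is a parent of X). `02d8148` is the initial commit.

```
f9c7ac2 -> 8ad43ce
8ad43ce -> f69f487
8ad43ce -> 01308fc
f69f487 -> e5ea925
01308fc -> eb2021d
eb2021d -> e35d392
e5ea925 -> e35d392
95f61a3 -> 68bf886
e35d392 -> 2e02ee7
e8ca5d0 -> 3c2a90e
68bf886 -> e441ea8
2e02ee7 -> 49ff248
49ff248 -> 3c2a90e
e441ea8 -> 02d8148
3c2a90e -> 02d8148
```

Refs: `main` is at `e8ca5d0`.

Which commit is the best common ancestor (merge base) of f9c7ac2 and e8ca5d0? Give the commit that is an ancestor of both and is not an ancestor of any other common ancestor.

3c2a90e

Ancestors of f9c7ac2: {01308fc, 02d8148, 2e02ee7, 3c2a90e, 49ff248, 8ad43ce, e35d392, e5ea925, eb2021d, f69f487, f9c7ac2}.
Ancestors of e8ca5d0: {02d8148, 3c2a90e, e8ca5d0}.
Common ancestors: {02d8148, 3c2a90e}.
Among these, 3c2a90e is not an ancestor of any other common ancestor — it is the merge base.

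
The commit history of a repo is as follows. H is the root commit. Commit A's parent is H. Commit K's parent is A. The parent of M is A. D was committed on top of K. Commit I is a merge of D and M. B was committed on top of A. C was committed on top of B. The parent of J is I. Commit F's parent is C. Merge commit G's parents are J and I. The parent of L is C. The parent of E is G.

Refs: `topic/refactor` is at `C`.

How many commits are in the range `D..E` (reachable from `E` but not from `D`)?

Reachable from E: {A, D, E, G, H, I, J, K, M}.
Reachable from D: {A, D, H, K}.
In E's history but not D's: {E, G, I, J, M} — 5 commits.

5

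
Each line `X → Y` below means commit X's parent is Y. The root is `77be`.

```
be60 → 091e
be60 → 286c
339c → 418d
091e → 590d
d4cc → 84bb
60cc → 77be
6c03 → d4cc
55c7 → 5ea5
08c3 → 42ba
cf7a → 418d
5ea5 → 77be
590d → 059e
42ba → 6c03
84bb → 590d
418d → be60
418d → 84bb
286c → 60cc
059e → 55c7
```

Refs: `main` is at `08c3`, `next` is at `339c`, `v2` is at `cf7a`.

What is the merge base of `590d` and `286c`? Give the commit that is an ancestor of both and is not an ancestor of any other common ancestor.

77be

Ancestors of 590d: {059e, 55c7, 590d, 5ea5, 77be}.
Ancestors of 286c: {286c, 60cc, 77be}.
Common ancestors: {77be}.
The only common ancestor is 77be, so it is the merge base.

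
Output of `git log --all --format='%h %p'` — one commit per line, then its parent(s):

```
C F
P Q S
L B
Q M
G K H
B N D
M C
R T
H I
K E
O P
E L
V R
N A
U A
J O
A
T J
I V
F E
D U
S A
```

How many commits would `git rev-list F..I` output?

11

Reachable from I: {A, B, C, D, E, F, I, J, L, M, N, O, P, Q, R, S, T, U, V}.
Reachable from F: {A, B, D, E, F, L, N, U}.
In I's history but not F's: {C, I, J, M, O, P, Q, R, S, T, V} — 11 commits.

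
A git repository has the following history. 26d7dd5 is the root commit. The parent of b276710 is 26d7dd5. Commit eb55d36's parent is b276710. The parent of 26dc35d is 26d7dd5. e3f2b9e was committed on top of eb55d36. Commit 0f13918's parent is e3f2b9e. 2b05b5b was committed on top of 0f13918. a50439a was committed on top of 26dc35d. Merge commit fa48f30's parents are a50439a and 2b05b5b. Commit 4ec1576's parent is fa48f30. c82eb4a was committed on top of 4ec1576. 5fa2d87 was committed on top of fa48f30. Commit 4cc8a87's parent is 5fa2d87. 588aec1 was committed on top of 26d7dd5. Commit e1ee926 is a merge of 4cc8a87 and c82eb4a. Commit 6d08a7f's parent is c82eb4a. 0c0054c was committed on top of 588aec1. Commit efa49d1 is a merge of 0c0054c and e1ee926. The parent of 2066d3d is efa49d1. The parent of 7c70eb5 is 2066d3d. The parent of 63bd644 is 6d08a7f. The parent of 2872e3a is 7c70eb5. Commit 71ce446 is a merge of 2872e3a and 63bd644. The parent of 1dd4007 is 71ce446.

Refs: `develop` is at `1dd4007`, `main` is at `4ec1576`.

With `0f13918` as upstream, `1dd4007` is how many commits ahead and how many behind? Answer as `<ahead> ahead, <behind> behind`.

19 ahead, 0 behind

Reachable from 1dd4007: {0c0054c, 0f13918, 1dd4007, 2066d3d, 26d7dd5, 26dc35d, 2872e3a, 2b05b5b, 4cc8a87, 4ec1576, 588aec1, 5fa2d87, 63bd644, 6d08a7f, 71ce446, 7c70eb5, a50439a, b276710, c82eb4a, e1ee926, e3f2b9e, eb55d36, efa49d1, fa48f30}.
Reachable from 0f13918: {0f13918, 26d7dd5, b276710, e3f2b9e, eb55d36}.
Only in 1dd4007's history (ahead): {0c0054c, 1dd4007, 2066d3d, 26dc35d, 2872e3a, 2b05b5b, 4cc8a87, 4ec1576, 588aec1, 5fa2d87, 63bd644, 6d08a7f, 71ce446, 7c70eb5, a50439a, c82eb4a, e1ee926, efa49d1, fa48f30} — 19.
Only in 0f13918's history (behind): {} — 0.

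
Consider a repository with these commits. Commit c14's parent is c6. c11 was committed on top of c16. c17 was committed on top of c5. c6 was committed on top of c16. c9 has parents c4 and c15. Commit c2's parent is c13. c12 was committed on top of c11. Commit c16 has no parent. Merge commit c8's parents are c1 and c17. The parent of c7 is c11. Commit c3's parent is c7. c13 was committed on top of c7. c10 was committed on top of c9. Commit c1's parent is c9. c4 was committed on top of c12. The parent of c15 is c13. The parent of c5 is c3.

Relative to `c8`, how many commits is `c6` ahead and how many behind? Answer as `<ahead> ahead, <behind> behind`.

1 ahead, 12 behind

Reachable from c6: {c16, c6}.
Reachable from c8: {c1, c11, c12, c13, c15, c16, c17, c3, c4, c5, c7, c8, c9}.
Only in c6's history (ahead): {c6} — 1.
Only in c8's history (behind): {c1, c11, c12, c13, c15, c17, c3, c4, c5, c7, c8, c9} — 12.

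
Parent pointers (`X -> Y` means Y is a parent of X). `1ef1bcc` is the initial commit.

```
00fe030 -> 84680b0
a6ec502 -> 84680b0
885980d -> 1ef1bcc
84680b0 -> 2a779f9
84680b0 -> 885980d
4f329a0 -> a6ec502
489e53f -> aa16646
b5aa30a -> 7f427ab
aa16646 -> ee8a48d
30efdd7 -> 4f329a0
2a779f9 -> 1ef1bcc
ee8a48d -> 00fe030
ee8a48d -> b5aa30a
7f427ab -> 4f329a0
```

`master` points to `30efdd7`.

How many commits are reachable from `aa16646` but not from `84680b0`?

7

Reachable from aa16646: {00fe030, 1ef1bcc, 2a779f9, 4f329a0, 7f427ab, 84680b0, 885980d, a6ec502, aa16646, b5aa30a, ee8a48d}.
Reachable from 84680b0: {1ef1bcc, 2a779f9, 84680b0, 885980d}.
In aa16646's history but not 84680b0's: {00fe030, 4f329a0, 7f427ab, a6ec502, aa16646, b5aa30a, ee8a48d} — 7 commits.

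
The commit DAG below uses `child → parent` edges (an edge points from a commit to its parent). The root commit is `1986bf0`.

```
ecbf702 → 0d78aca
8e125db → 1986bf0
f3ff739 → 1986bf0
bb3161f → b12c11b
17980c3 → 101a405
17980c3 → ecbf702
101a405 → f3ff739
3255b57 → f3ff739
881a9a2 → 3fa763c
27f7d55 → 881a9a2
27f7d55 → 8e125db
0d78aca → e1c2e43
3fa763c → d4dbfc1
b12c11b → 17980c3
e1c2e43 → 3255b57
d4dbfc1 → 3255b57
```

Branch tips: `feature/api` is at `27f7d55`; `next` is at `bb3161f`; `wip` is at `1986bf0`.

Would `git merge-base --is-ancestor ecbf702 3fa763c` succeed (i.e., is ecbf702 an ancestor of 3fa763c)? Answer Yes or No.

Ancestors of 3fa763c: {1986bf0, 3255b57, 3fa763c, d4dbfc1, f3ff739}.
ecbf702 is not in that set, so it is not an ancestor of 3fa763c.

No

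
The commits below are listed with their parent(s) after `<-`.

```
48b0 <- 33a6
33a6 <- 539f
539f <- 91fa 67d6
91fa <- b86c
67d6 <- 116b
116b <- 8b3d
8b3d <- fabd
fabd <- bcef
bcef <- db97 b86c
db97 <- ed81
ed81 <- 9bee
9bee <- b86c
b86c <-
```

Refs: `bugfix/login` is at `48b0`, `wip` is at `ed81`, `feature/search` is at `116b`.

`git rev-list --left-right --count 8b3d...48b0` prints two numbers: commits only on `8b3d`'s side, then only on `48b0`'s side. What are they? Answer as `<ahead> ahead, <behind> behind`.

Reachable from 8b3d: {8b3d, 9bee, b86c, bcef, db97, ed81, fabd}.
Reachable from 48b0: {116b, 33a6, 48b0, 539f, 67d6, 8b3d, 91fa, 9bee, b86c, bcef, db97, ed81, fabd}.
Only in 8b3d's history (ahead): {} — 0.
Only in 48b0's history (behind): {116b, 33a6, 48b0, 539f, 67d6, 91fa} — 6.

0 ahead, 6 behind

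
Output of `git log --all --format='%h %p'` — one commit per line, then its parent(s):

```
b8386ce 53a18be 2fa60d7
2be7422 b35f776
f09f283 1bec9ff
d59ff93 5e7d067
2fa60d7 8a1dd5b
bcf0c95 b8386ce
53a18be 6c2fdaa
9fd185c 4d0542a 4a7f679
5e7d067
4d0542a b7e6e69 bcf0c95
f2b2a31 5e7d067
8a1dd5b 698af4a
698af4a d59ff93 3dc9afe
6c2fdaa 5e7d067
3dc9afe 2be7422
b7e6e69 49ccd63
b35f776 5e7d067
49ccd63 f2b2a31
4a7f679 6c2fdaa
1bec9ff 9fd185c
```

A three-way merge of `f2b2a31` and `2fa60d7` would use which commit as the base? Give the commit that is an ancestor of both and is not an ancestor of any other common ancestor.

Ancestors of f2b2a31: {5e7d067, f2b2a31}.
Ancestors of 2fa60d7: {2be7422, 2fa60d7, 3dc9afe, 5e7d067, 698af4a, 8a1dd5b, b35f776, d59ff93}.
Common ancestors: {5e7d067}.
The only common ancestor is 5e7d067, so it is the merge base.

5e7d067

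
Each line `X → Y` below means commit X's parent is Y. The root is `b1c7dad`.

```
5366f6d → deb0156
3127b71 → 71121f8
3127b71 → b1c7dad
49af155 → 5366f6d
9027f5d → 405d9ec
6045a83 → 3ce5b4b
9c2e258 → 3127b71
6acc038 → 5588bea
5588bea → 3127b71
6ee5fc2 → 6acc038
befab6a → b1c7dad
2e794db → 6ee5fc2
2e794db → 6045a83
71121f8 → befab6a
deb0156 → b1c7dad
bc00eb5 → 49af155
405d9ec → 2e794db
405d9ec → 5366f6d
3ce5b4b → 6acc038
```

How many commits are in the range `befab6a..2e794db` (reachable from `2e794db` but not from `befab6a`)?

Reachable from 2e794db: {2e794db, 3127b71, 3ce5b4b, 5588bea, 6045a83, 6acc038, 6ee5fc2, 71121f8, b1c7dad, befab6a}.
Reachable from befab6a: {b1c7dad, befab6a}.
In 2e794db's history but not befab6a's: {2e794db, 3127b71, 3ce5b4b, 5588bea, 6045a83, 6acc038, 6ee5fc2, 71121f8} — 8 commits.

8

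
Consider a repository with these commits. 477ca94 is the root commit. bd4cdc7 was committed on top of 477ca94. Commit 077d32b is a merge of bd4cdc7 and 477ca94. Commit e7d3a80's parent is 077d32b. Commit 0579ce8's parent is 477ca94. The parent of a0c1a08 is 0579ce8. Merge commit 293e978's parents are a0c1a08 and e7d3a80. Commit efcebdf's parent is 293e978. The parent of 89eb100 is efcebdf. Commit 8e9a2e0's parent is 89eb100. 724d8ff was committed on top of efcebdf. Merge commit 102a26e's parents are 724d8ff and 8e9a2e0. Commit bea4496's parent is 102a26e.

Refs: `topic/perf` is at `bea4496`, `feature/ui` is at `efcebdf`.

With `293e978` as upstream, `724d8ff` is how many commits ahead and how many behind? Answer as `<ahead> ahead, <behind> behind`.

Reachable from 724d8ff: {0579ce8, 077d32b, 293e978, 477ca94, 724d8ff, a0c1a08, bd4cdc7, e7d3a80, efcebdf}.
Reachable from 293e978: {0579ce8, 077d32b, 293e978, 477ca94, a0c1a08, bd4cdc7, e7d3a80}.
Only in 724d8ff's history (ahead): {724d8ff, efcebdf} — 2.
Only in 293e978's history (behind): {} — 0.

2 ahead, 0 behind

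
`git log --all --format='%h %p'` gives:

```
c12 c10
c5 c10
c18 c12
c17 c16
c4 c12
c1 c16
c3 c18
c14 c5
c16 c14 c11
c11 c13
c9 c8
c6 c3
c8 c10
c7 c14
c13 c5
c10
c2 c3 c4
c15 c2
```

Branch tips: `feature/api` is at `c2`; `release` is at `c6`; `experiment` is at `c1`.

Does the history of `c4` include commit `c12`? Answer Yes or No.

Ancestors of c4 (commits reachable by following parents): {c10, c12, c4}.
c12 is in that set, so it is an ancestor of c4.

Yes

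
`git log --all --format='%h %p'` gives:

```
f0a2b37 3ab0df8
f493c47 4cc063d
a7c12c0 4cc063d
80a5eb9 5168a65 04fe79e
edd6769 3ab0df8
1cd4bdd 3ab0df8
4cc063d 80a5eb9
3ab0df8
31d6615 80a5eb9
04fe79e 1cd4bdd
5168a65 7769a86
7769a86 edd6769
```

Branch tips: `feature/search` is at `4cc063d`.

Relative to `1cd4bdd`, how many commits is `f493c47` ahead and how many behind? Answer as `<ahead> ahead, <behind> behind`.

Reachable from f493c47: {04fe79e, 1cd4bdd, 3ab0df8, 4cc063d, 5168a65, 7769a86, 80a5eb9, edd6769, f493c47}.
Reachable from 1cd4bdd: {1cd4bdd, 3ab0df8}.
Only in f493c47's history (ahead): {04fe79e, 4cc063d, 5168a65, 7769a86, 80a5eb9, edd6769, f493c47} — 7.
Only in 1cd4bdd's history (behind): {} — 0.

7 ahead, 0 behind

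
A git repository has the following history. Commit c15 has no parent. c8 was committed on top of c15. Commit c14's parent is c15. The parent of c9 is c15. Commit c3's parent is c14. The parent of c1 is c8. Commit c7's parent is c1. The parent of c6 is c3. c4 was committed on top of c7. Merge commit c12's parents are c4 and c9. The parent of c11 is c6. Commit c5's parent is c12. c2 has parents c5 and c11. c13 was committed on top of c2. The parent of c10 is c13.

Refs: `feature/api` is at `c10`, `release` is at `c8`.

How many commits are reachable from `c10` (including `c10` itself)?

Walking parent pointers from c10: reachable set = {c1, c10, c11, c12, c13, c14, c15, c2, c3, c4, c5, c6, c7, c8, c9}.
That is 15 commits.

15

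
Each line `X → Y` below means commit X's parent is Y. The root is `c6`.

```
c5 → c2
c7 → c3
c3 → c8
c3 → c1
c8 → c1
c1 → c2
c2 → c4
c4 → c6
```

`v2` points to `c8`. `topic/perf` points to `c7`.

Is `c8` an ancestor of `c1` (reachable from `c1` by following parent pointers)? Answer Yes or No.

Ancestors of c1: {c1, c2, c4, c6}.
c8 is not in that set, so it is not an ancestor of c1.

No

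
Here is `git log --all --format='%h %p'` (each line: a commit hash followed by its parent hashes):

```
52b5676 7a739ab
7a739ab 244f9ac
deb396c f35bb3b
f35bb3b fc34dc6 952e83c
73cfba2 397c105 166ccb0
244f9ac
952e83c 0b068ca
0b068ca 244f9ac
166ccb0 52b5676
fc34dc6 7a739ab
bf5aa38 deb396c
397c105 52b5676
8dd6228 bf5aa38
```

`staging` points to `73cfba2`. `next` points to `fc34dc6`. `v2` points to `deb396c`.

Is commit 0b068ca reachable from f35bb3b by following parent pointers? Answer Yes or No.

Ancestors of f35bb3b (commits reachable by following parents): {0b068ca, 244f9ac, 7a739ab, 952e83c, f35bb3b, fc34dc6}.
0b068ca is in that set, so it is an ancestor of f35bb3b.

Yes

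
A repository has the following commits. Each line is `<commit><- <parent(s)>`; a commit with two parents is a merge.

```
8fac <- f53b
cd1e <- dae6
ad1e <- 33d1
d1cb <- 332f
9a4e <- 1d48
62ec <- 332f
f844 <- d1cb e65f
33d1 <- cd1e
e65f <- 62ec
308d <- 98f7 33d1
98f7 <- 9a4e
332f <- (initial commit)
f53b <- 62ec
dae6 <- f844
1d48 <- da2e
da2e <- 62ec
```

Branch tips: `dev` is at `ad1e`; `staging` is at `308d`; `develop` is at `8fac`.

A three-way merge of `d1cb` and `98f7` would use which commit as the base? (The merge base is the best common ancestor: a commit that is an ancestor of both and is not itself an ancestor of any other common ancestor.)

332f

Ancestors of d1cb: {332f, d1cb}.
Ancestors of 98f7: {1d48, 332f, 62ec, 98f7, 9a4e, da2e}.
Common ancestors: {332f}.
The only common ancestor is 332f, so it is the merge base.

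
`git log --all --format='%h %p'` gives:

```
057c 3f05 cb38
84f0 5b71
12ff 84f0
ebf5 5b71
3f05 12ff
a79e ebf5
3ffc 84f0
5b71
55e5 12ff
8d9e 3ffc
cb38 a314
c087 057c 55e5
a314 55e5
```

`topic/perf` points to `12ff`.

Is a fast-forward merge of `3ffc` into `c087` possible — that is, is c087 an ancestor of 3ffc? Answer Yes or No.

A fast-forward from c087 to 3ffc is possible iff c087 is an ancestor of 3ffc.
Ancestors of 3ffc: {3ffc, 5b71, 84f0}.
c087 is not among them, so fast-forward is not possible.

No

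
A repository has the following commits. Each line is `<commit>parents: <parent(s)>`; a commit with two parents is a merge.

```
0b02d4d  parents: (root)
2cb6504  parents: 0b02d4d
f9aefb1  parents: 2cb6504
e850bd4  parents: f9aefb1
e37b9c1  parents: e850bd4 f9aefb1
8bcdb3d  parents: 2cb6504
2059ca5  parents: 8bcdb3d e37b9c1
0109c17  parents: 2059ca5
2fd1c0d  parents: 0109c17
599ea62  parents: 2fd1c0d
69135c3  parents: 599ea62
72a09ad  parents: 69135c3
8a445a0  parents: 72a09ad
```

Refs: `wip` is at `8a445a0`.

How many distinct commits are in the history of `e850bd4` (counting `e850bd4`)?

4

Walking parent pointers from e850bd4: reachable set = {0b02d4d, 2cb6504, e850bd4, f9aefb1}.
That is 4 commits.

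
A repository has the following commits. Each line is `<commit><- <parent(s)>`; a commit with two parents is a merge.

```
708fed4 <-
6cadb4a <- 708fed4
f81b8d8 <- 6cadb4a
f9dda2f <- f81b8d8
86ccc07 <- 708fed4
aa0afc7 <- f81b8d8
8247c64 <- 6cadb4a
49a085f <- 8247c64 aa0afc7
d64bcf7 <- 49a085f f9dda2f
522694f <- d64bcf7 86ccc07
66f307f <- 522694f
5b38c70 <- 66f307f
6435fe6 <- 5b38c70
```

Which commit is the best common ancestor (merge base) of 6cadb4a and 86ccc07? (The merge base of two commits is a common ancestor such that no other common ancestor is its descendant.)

708fed4

Ancestors of 6cadb4a: {6cadb4a, 708fed4}.
Ancestors of 86ccc07: {708fed4, 86ccc07}.
Common ancestors: {708fed4}.
The only common ancestor is 708fed4, so it is the merge base.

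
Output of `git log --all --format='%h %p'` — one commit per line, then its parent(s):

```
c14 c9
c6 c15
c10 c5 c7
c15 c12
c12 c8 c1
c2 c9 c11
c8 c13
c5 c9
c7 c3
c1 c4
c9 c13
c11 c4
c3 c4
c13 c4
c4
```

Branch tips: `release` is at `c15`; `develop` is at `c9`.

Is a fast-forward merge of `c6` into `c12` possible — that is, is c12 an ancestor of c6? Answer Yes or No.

A fast-forward from c12 to c6 is possible iff c12 is an ancestor of c6.
Ancestors of c6: {c1, c12, c13, c15, c4, c6, c8}.
c12 is among them, so fast-forward is possible.

Yes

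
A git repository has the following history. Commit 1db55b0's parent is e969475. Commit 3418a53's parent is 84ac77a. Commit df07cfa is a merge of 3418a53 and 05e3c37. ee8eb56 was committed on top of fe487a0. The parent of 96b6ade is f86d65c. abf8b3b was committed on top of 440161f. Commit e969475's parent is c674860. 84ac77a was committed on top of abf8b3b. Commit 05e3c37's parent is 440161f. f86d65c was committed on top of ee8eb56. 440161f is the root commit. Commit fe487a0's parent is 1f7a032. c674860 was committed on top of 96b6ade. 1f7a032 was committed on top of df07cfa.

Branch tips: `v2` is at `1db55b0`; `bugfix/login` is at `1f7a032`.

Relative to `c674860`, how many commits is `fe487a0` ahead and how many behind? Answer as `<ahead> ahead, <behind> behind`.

0 ahead, 4 behind

Reachable from fe487a0: {05e3c37, 1f7a032, 3418a53, 440161f, 84ac77a, abf8b3b, df07cfa, fe487a0}.
Reachable from c674860: {05e3c37, 1f7a032, 3418a53, 440161f, 84ac77a, 96b6ade, abf8b3b, c674860, df07cfa, ee8eb56, f86d65c, fe487a0}.
Only in fe487a0's history (ahead): {} — 0.
Only in c674860's history (behind): {96b6ade, c674860, ee8eb56, f86d65c} — 4.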